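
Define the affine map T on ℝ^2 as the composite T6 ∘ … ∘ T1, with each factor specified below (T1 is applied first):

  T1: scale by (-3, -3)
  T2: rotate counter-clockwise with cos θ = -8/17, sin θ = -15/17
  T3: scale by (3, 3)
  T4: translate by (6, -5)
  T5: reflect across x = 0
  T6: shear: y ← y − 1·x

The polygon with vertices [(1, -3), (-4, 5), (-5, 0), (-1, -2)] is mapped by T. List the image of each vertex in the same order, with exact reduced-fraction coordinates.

T1 scale by (-3, -3): (1, -3) → (-3, 9); (-4, 5) → (12, -15); (-5, 0) → (15, 0); (-1, -2) → (3, 6)
T2 rotate counter-clockwise with cos θ = -8/17, sin θ = -15/17: (-3, 9) → (159/17, -27/17); (12, -15) → (-321/17, -60/17); (15, 0) → (-120/17, -225/17); (3, 6) → (66/17, -93/17)
T3 scale by (3, 3): (159/17, -27/17) → (477/17, -81/17); (-321/17, -60/17) → (-963/17, -180/17); (-120/17, -225/17) → (-360/17, -675/17); (66/17, -93/17) → (198/17, -279/17)
T4 translate by (6, -5): (477/17, -81/17) → (579/17, -166/17); (-963/17, -180/17) → (-861/17, -265/17); (-360/17, -675/17) → (-258/17, -760/17); (198/17, -279/17) → (300/17, -364/17)
T5 reflect across x = 0: (579/17, -166/17) → (-579/17, -166/17); (-861/17, -265/17) → (861/17, -265/17); (-258/17, -760/17) → (258/17, -760/17); (300/17, -364/17) → (-300/17, -364/17)
T6 shear: y ← y − 1·x: (-579/17, -166/17) → (-579/17, 413/17); (861/17, -265/17) → (861/17, -1126/17); (258/17, -760/17) → (258/17, -1018/17); (-300/17, -364/17) → (-300/17, -64/17)

image vertices: (-579/17, 413/17), (861/17, -1126/17), (258/17, -1018/17), (-300/17, -64/17)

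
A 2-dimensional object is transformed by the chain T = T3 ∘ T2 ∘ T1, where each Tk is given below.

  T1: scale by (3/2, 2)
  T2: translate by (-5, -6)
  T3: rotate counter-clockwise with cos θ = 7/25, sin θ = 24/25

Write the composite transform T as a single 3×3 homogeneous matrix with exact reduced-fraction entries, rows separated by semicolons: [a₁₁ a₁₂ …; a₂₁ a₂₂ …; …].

T = [21/50 -48/25 109/25; 36/25 14/25 -162/25; 0 0 1]

T1 = [3/2 0 0; 0 2 0; 0 0 1]
T2·T1 = [3/2 0 -5; 0 2 -6; 0 0 1]
T3·…·T1 = [21/50 -48/25 109/25; 36/25 14/25 -162/25; 0 0 1]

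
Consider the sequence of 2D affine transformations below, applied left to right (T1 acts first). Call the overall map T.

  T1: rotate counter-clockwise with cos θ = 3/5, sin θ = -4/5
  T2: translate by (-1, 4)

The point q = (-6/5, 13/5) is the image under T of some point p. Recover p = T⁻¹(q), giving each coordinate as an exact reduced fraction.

T1 = [3/5 4/5 0; -4/5 3/5 0; 0 0 1]
T2·T1 = [3/5 4/5 -1; -4/5 3/5 4; 0 0 1]
det M = 1; M⁻¹ = [3/5 -4/5 19/5; 4/5 3/5 -8/5; 0 0 1]
M⁻¹ · (-6/5, 13/5)ᵀ = (1, -1)ᵀ

p = (1, -1)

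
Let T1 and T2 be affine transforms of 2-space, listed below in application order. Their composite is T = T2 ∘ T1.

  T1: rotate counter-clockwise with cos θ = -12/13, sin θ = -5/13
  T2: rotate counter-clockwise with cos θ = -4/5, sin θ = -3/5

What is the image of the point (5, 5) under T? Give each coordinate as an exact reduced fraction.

T1 rotate counter-clockwise with cos θ = -12/13, sin θ = -5/13: (5, 5) → (-35/13, -85/13)
T2 rotate counter-clockwise with cos θ = -4/5, sin θ = -3/5: (-35/13, -85/13) → (-23/13, 89/13)

T(p) = (-23/13, 89/13)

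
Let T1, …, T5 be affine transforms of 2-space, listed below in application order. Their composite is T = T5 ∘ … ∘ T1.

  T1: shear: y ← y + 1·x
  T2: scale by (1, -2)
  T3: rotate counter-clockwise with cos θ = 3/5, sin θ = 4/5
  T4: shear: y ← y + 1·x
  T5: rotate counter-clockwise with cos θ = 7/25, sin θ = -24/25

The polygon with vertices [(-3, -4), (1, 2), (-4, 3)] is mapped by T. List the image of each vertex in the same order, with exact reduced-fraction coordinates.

image vertices: (-259/25, 263/25), (501/125, -557/125), (-172/25, 54/25)

T1 shear: y ← y + 1·x: (-3, -4) → (-3, -7); (1, 2) → (1, 3); (-4, 3) → (-4, -1)
T2 scale by (1, -2): (-3, -7) → (-3, 14); (1, 3) → (1, -6); (-4, -1) → (-4, 2)
T3 rotate counter-clockwise with cos θ = 3/5, sin θ = 4/5: (-3, 14) → (-13, 6); (1, -6) → (27/5, -14/5); (-4, 2) → (-4, -2)
T4 shear: y ← y + 1·x: (-13, 6) → (-13, -7); (27/5, -14/5) → (27/5, 13/5); (-4, -2) → (-4, -6)
T5 rotate counter-clockwise with cos θ = 7/25, sin θ = -24/25: (-13, -7) → (-259/25, 263/25); (27/5, 13/5) → (501/125, -557/125); (-4, -6) → (-172/25, 54/25)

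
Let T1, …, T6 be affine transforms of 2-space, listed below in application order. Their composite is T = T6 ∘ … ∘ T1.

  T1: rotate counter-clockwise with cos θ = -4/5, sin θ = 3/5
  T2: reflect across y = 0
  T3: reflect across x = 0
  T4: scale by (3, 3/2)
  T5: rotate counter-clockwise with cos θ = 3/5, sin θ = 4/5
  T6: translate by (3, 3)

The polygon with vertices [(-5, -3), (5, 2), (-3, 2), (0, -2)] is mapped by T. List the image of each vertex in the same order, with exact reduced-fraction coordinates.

image vertices: (-204/25, -519/50), (351/25, 711/50), (-81/25, 159/50), (69/25, -33/25)

T1 rotate counter-clockwise with cos θ = -4/5, sin θ = 3/5: (-5, -3) → (29/5, -3/5); (5, 2) → (-26/5, 7/5); (-3, 2) → (6/5, -17/5); (0, -2) → (6/5, 8/5)
T2 reflect across y = 0: (29/5, -3/5) → (29/5, 3/5); (-26/5, 7/5) → (-26/5, -7/5); (6/5, -17/5) → (6/5, 17/5); (6/5, 8/5) → (6/5, -8/5)
T3 reflect across x = 0: (29/5, 3/5) → (-29/5, 3/5); (-26/5, -7/5) → (26/5, -7/5); (6/5, 17/5) → (-6/5, 17/5); (6/5, -8/5) → (-6/5, -8/5)
T4 scale by (3, 3/2): (-29/5, 3/5) → (-87/5, 9/10); (26/5, -7/5) → (78/5, -21/10); (-6/5, 17/5) → (-18/5, 51/10); (-6/5, -8/5) → (-18/5, -12/5)
T5 rotate counter-clockwise with cos θ = 3/5, sin θ = 4/5: (-87/5, 9/10) → (-279/25, -669/50); (78/5, -21/10) → (276/25, 561/50); (-18/5, 51/10) → (-156/25, 9/50); (-18/5, -12/5) → (-6/25, -108/25)
T6 translate by (3, 3): (-279/25, -669/50) → (-204/25, -519/50); (276/25, 561/50) → (351/25, 711/50); (-156/25, 9/50) → (-81/25, 159/50); (-6/25, -108/25) → (69/25, -33/25)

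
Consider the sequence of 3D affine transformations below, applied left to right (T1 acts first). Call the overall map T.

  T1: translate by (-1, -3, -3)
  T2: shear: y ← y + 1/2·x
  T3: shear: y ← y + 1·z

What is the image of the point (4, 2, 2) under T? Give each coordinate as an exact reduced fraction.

T1 translate by (-1, -3, -3): (4, 2, 2) → (3, -1, -1)
T2 shear: y ← y + 1/2·x: (3, -1, -1) → (3, 1/2, -1)
T3 shear: y ← y + 1·z: (3, 1/2, -1) → (3, -1/2, -1)

T(p) = (3, -1/2, -1)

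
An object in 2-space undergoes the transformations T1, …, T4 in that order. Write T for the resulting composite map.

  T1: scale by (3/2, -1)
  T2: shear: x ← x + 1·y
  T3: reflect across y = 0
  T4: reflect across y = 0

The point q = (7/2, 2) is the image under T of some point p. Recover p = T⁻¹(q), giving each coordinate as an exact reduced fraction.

p = (1, -2)

T1 = [3/2 0 0; 0 -1 0; 0 0 1]
T2·T1 = [3/2 -1 0; 0 -1 0; 0 0 1]
T3·…·T1 = [3/2 -1 0; 0 1 0; 0 0 1]
T4·…·T1 = [3/2 -1 0; 0 -1 0; 0 0 1]
det M = -3/2; M⁻¹ = [2/3 -2/3 0; 0 -1 0; 0 0 1]
M⁻¹ · (7/2, 2)ᵀ = (1, -2)ᵀ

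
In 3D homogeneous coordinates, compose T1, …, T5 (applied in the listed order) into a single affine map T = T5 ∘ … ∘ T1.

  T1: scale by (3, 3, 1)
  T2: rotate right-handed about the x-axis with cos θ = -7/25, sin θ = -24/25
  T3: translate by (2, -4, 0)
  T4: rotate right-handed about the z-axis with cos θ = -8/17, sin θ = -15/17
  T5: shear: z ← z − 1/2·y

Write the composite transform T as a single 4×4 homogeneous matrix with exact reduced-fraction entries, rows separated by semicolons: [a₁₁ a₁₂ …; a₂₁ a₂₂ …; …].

T = [-24/17 -63/85 72/85 -76/17; -45/17 168/425 -192/425 2/17; 45/34 -1308/425 -23/425 -1/17; 0 0 0 1]

T1 = [3 0 0 0; 0 3 0 0; 0 0 1 0; 0 0 0 1]
T2·T1 = [3 0 0 0; 0 -21/25 24/25 0; 0 -72/25 -7/25 0; 0 0 0 1]
T3·…·T1 = [3 0 0 2; 0 -21/25 24/25 -4; 0 -72/25 -7/25 0; 0 0 0 1]
T4·…·T1 = [-24/17 -63/85 72/85 -76/17; -45/17 168/425 -192/425 2/17; 0 -72/25 -7/25 0; 0 0 0 1]
T5·…·T1 = [-24/17 -63/85 72/85 -76/17; -45/17 168/425 -192/425 2/17; 45/34 -1308/425 -23/425 -1/17; 0 0 0 1]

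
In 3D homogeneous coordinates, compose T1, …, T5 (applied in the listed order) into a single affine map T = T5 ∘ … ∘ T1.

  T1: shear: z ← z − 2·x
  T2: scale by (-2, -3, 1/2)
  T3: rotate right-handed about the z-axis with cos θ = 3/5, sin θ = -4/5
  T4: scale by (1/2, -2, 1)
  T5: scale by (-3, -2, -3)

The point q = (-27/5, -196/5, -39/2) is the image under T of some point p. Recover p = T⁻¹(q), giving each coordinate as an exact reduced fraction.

T1 = [1 0 0 0; 0 1 0 0; -2 0 1 0; 0 0 0 1]
T2·T1 = [-2 0 0 0; 0 -3 0 0; -1 0 1/2 0; 0 0 0 1]
T3·…·T1 = [-6/5 -12/5 0 0; 8/5 -9/5 0 0; -1 0 1/2 0; 0 0 0 1]
T4·…·T1 = [-3/5 -6/5 0 0; -16/5 18/5 0 0; -1 0 1/2 0; 0 0 0 1]
T5·…·T1 = [9/5 18/5 0 0; 32/5 -36/5 0 0; 3 0 -3/2 0; 0 0 0 1]
det M = 54; M⁻¹ = [1/5 1/10 0 0; 8/45 -1/20 0 0; 2/5 1/5 -2/3 0; 0 0 0 1]
M⁻¹ · (-27/5, -196/5, -39/2)ᵀ = (-5, 1, 3)ᵀ

p = (-5, 1, 3)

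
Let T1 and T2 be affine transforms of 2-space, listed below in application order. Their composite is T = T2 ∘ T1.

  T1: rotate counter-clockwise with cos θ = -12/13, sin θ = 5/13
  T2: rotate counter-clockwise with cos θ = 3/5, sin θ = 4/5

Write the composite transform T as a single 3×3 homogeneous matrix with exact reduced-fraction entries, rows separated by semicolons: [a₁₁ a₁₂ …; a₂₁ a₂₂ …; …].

T = [-56/65 33/65 0; -33/65 -56/65 0; 0 0 1]

T1 = [-12/13 -5/13 0; 5/13 -12/13 0; 0 0 1]
T2·T1 = [-56/65 33/65 0; -33/65 -56/65 0; 0 0 1]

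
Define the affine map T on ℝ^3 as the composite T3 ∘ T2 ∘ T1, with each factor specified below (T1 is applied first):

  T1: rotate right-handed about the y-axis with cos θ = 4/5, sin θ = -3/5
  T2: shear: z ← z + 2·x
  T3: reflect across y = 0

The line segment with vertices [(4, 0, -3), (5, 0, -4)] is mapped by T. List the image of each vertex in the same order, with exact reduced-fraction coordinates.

image vertices: (5, 0, 10), (32/5, 0, 63/5)

T1 rotate right-handed about the y-axis with cos θ = 4/5, sin θ = -3/5: (4, 0, -3) → (5, 0, 0); (5, 0, -4) → (32/5, 0, -1/5)
T2 shear: z ← z + 2·x: (5, 0, 0) → (5, 0, 10); (32/5, 0, -1/5) → (32/5, 0, 63/5)
T3 reflect across y = 0: (5, 0, 10) → (5, 0, 10); (32/5, 0, 63/5) → (32/5, 0, 63/5)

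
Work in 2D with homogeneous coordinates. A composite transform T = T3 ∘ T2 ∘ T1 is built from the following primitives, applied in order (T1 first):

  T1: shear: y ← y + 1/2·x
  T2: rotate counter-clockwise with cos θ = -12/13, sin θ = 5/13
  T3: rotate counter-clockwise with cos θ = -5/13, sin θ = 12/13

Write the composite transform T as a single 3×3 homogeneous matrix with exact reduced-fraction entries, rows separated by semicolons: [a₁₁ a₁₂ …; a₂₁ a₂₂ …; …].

T = [1/2 1 0; -1 0 0; 0 0 1]

T1 = [1 0 0; 1/2 1 0; 0 0 1]
T2·T1 = [-29/26 -5/13 0; -1/13 -12/13 0; 0 0 1]
T3·…·T1 = [1/2 1 0; -1 0 0; 0 0 1]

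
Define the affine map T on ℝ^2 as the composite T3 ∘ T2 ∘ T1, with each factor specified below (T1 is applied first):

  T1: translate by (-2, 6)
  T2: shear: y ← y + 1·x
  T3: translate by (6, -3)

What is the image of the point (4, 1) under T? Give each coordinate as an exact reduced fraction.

T(p) = (8, 6)

T1 translate by (-2, 6): (4, 1) → (2, 7)
T2 shear: y ← y + 1·x: (2, 7) → (2, 9)
T3 translate by (6, -3): (2, 9) → (8, 6)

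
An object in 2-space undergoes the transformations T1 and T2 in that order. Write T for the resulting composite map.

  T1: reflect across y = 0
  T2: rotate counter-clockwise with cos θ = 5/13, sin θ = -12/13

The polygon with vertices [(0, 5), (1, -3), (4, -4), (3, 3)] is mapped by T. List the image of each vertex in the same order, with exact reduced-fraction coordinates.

T1 reflect across y = 0: (0, 5) → (0, -5); (1, -3) → (1, 3); (4, -4) → (4, 4); (3, 3) → (3, -3)
T2 rotate counter-clockwise with cos θ = 5/13, sin θ = -12/13: (0, -5) → (-60/13, -25/13); (1, 3) → (41/13, 3/13); (4, 4) → (68/13, -28/13); (3, -3) → (-21/13, -51/13)

image vertices: (-60/13, -25/13), (41/13, 3/13), (68/13, -28/13), (-21/13, -51/13)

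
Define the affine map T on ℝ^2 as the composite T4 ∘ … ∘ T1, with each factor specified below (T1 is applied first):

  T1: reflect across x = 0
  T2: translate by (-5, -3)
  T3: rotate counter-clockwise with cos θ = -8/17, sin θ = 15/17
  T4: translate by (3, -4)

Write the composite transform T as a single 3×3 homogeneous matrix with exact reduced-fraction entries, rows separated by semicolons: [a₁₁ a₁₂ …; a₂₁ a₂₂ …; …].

T = [8/17 -15/17 8; -15/17 -8/17 -7; 0 0 1]

T1 = [-1 0 0; 0 1 0; 0 0 1]
T2·T1 = [-1 0 -5; 0 1 -3; 0 0 1]
T3·…·T1 = [8/17 -15/17 5; -15/17 -8/17 -3; 0 0 1]
T4·…·T1 = [8/17 -15/17 8; -15/17 -8/17 -7; 0 0 1]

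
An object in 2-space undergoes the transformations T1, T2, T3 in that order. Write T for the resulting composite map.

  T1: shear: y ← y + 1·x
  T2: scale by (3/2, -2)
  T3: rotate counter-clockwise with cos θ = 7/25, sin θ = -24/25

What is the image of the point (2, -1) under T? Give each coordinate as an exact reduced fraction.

T1 shear: y ← y + 1·x: (2, -1) → (2, 1)
T2 scale by (3/2, -2): (2, 1) → (3, -2)
T3 rotate counter-clockwise with cos θ = 7/25, sin θ = -24/25: (3, -2) → (-27/25, -86/25)

T(p) = (-27/25, -86/25)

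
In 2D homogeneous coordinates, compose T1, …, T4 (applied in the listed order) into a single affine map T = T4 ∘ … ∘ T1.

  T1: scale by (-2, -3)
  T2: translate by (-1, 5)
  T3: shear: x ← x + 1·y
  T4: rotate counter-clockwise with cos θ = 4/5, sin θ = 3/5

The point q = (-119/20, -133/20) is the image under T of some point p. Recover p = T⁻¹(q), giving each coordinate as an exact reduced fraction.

T1 = [-2 0 0; 0 -3 0; 0 0 1]
T2·T1 = [-2 0 -1; 0 -3 5; 0 0 1]
T3·…·T1 = [-2 -3 4; 0 -3 5; 0 0 1]
T4·…·T1 = [-8/5 -3/5 1/5; -6/5 -21/5 32/5; 0 0 1]
det M = 6; M⁻¹ = [-7/10 1/10 -1/2; 1/5 -4/15 5/3; 0 0 1]
M⁻¹ · (-119/20, -133/20)ᵀ = (3, 9/4)ᵀ

p = (3, 9/4)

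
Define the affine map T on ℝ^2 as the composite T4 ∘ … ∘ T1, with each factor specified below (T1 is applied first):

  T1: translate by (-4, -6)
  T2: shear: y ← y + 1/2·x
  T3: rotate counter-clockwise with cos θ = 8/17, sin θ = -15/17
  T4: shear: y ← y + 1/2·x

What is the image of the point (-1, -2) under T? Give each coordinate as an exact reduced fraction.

T1 translate by (-4, -6): (-1, -2) → (-5, -8)
T2 shear: y ← y + 1/2·x: (-5, -8) → (-5, -21/2)
T3 rotate counter-clockwise with cos θ = 8/17, sin θ = -15/17: (-5, -21/2) → (-395/34, -9/17)
T4 shear: y ← y + 1/2·x: (-395/34, -9/17) → (-395/34, -431/68)

T(p) = (-395/34, -431/68)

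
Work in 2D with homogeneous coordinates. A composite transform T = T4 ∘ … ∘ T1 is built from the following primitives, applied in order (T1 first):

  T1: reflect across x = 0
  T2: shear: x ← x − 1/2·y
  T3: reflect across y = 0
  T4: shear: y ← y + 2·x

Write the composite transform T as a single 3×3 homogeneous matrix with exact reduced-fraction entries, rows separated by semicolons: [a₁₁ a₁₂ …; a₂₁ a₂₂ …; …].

T = [-1 -1/2 0; -2 -2 0; 0 0 1]

T1 = [-1 0 0; 0 1 0; 0 0 1]
T2·T1 = [-1 -1/2 0; 0 1 0; 0 0 1]
T3·…·T1 = [-1 -1/2 0; 0 -1 0; 0 0 1]
T4·…·T1 = [-1 -1/2 0; -2 -2 0; 0 0 1]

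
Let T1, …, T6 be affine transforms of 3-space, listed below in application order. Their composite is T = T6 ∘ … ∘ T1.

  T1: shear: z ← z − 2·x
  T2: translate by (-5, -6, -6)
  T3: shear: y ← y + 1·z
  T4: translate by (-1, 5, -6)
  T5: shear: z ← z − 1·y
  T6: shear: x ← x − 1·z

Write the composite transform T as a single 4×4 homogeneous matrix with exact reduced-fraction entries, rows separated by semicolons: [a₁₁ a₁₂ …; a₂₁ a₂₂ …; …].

T = [1 1 0 -1; -2 1 1 -7; 0 -1 0 -5; 0 0 0 1]

T1 = [1 0 0 0; 0 1 0 0; -2 0 1 0; 0 0 0 1]
T2·T1 = [1 0 0 -5; 0 1 0 -6; -2 0 1 -6; 0 0 0 1]
T3·…·T1 = [1 0 0 -5; -2 1 1 -12; -2 0 1 -6; 0 0 0 1]
T4·…·T1 = [1 0 0 -6; -2 1 1 -7; -2 0 1 -12; 0 0 0 1]
T5·…·T1 = [1 0 0 -6; -2 1 1 -7; 0 -1 0 -5; 0 0 0 1]
T6·…·T1 = [1 1 0 -1; -2 1 1 -7; 0 -1 0 -5; 0 0 0 1]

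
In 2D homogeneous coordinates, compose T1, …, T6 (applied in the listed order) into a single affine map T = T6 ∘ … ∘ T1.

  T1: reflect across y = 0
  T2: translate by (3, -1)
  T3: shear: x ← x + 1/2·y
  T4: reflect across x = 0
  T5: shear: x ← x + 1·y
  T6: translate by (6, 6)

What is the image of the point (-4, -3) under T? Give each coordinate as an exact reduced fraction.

T1 reflect across y = 0: (-4, -3) → (-4, 3)
T2 translate by (3, -1): (-4, 3) → (-1, 2)
T3 shear: x ← x + 1/2·y: (-1, 2) → (0, 2)
T4 reflect across x = 0: (0, 2) → (0, 2)
T5 shear: x ← x + 1·y: (0, 2) → (2, 2)
T6 translate by (6, 6): (2, 2) → (8, 8)

T(p) = (8, 8)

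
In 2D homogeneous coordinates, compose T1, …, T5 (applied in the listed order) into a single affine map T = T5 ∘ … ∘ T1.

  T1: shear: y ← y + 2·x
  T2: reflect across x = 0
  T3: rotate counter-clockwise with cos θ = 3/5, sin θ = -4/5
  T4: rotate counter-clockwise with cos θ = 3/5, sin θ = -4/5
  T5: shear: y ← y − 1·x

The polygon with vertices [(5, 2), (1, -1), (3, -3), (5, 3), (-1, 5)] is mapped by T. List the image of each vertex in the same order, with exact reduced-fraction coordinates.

image vertices: (323/25, -287/25), (31/25, -14/25), (93/25, -42/25), (347/25, -318/25), (13/5, -22/5)

T1 shear: y ← y + 2·x: (5, 2) → (5, 12); (1, -1) → (1, 1); (3, -3) → (3, 3); (5, 3) → (5, 13); (-1, 5) → (-1, 3)
T2 reflect across x = 0: (5, 12) → (-5, 12); (1, 1) → (-1, 1); (3, 3) → (-3, 3); (5, 13) → (-5, 13); (-1, 3) → (1, 3)
T3 rotate counter-clockwise with cos θ = 3/5, sin θ = -4/5: (-5, 12) → (33/5, 56/5); (-1, 1) → (1/5, 7/5); (-3, 3) → (3/5, 21/5); (-5, 13) → (37/5, 59/5); (1, 3) → (3, 1)
T4 rotate counter-clockwise with cos θ = 3/5, sin θ = -4/5: (33/5, 56/5) → (323/25, 36/25); (1/5, 7/5) → (31/25, 17/25); (3/5, 21/5) → (93/25, 51/25); (37/5, 59/5) → (347/25, 29/25); (3, 1) → (13/5, -9/5)
T5 shear: y ← y − 1·x: (323/25, 36/25) → (323/25, -287/25); (31/25, 17/25) → (31/25, -14/25); (93/25, 51/25) → (93/25, -42/25); (347/25, 29/25) → (347/25, -318/25); (13/5, -9/5) → (13/5, -22/5)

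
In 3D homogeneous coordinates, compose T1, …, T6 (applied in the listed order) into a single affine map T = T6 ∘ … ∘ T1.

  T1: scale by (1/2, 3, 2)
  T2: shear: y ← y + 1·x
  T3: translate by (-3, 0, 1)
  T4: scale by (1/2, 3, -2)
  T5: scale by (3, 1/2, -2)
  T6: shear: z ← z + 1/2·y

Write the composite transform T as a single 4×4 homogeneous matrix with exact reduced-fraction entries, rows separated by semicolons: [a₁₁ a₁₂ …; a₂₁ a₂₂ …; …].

T = [3/4 0 0 -9/2; 3/4 9/2 0 0; 3/8 9/4 8 4; 0 0 0 1]

T1 = [1/2 0 0 0; 0 3 0 0; 0 0 2 0; 0 0 0 1]
T2·T1 = [1/2 0 0 0; 1/2 3 0 0; 0 0 2 0; 0 0 0 1]
T3·…·T1 = [1/2 0 0 -3; 1/2 3 0 0; 0 0 2 1; 0 0 0 1]
T4·…·T1 = [1/4 0 0 -3/2; 3/2 9 0 0; 0 0 -4 -2; 0 0 0 1]
T5·…·T1 = [3/4 0 0 -9/2; 3/4 9/2 0 0; 0 0 8 4; 0 0 0 1]
T6·…·T1 = [3/4 0 0 -9/2; 3/4 9/2 0 0; 3/8 9/4 8 4; 0 0 0 1]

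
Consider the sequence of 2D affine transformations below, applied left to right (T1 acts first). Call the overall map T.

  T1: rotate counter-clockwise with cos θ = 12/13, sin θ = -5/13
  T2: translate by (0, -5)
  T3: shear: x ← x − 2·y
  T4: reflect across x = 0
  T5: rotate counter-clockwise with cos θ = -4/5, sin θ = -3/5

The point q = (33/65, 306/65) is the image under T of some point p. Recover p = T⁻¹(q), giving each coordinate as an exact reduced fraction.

T1 = [12/13 5/13 0; -5/13 12/13 0; 0 0 1]
T2·T1 = [12/13 5/13 0; -5/13 12/13 -5; 0 0 1]
T3·…·T1 = [22/13 -19/13 10; -5/13 12/13 -5; 0 0 1]
T4·…·T1 = [-22/13 19/13 -10; -5/13 12/13 -5; 0 0 1]
T5·…·T1 = [73/65 -8/13 5; 86/65 -21/13 10; 0 0 1]
det M = -1; M⁻¹ = [21/13 -8/13 -25/13; 86/65 -73/65 60/13; 0 0 1]
M⁻¹ · (33/65, 306/65)ᵀ = (-4, 0)ᵀ

p = (-4, 0)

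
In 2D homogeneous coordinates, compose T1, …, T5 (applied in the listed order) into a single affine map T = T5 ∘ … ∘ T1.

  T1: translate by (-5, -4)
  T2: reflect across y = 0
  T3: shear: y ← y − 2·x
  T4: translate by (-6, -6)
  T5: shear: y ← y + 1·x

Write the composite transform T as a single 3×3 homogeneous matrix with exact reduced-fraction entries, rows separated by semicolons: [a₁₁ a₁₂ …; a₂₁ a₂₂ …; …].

T1 = [1 0 -5; 0 1 -4; 0 0 1]
T2·T1 = [1 0 -5; 0 -1 4; 0 0 1]
T3·…·T1 = [1 0 -5; -2 -1 14; 0 0 1]
T4·…·T1 = [1 0 -11; -2 -1 8; 0 0 1]
T5·…·T1 = [1 0 -11; -1 -1 -3; 0 0 1]

T = [1 0 -11; -1 -1 -3; 0 0 1]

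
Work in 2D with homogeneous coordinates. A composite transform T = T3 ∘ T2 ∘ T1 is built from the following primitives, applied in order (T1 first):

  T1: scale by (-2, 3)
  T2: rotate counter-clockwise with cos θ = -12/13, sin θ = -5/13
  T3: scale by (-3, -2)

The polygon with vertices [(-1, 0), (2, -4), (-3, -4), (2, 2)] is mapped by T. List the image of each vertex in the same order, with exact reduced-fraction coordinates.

T1 scale by (-2, 3): (-1, 0) → (2, 0); (2, -4) → (-4, -12); (-3, -4) → (6, -12); (2, 2) → (-4, 6)
T2 rotate counter-clockwise with cos θ = -12/13, sin θ = -5/13: (2, 0) → (-24/13, -10/13); (-4, -12) → (-12/13, 164/13); (6, -12) → (-132/13, 114/13); (-4, 6) → (6, -4)
T3 scale by (-3, -2): (-24/13, -10/13) → (72/13, 20/13); (-12/13, 164/13) → (36/13, -328/13); (-132/13, 114/13) → (396/13, -228/13); (6, -4) → (-18, 8)

image vertices: (72/13, 20/13), (36/13, -328/13), (396/13, -228/13), (-18, 8)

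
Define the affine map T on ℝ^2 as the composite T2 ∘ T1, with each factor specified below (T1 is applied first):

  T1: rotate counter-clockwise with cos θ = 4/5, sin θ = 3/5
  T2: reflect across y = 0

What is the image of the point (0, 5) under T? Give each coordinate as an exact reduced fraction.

T(p) = (-3, -4)

T1 rotate counter-clockwise with cos θ = 4/5, sin θ = 3/5: (0, 5) → (-3, 4)
T2 reflect across y = 0: (-3, 4) → (-3, -4)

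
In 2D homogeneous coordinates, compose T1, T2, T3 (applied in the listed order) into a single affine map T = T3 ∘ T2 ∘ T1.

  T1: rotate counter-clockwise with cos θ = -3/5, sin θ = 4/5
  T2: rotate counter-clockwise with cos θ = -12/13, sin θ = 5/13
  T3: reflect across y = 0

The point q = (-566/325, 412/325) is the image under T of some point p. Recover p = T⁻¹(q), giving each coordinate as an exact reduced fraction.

p = (4/5, -2)

T1 = [-3/5 -4/5 0; 4/5 -3/5 0; 0 0 1]
T2·T1 = [16/65 63/65 0; -63/65 16/65 0; 0 0 1]
T3·…·T1 = [16/65 63/65 0; 63/65 -16/65 0; 0 0 1]
det M = -1; M⁻¹ = [16/65 63/65 0; 63/65 -16/65 0; 0 0 1]
M⁻¹ · (-566/325, 412/325)ᵀ = (4/5, -2)ᵀ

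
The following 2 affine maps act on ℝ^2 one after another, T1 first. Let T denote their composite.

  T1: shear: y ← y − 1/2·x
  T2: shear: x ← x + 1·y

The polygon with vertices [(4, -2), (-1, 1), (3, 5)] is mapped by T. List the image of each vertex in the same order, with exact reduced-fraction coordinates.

image vertices: (0, -4), (1/2, 3/2), (13/2, 7/2)

T1 shear: y ← y − 1/2·x: (4, -2) → (4, -4); (-1, 1) → (-1, 3/2); (3, 5) → (3, 7/2)
T2 shear: x ← x + 1·y: (4, -4) → (0, -4); (-1, 3/2) → (1/2, 3/2); (3, 7/2) → (13/2, 7/2)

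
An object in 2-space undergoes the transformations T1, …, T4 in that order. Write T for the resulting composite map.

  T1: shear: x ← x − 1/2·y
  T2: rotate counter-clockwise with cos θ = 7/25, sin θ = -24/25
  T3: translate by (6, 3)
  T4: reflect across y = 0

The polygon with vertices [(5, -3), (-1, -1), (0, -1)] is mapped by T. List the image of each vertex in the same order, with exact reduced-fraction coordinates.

image vertices: (247/50, 102/25), (49/10, -16/5), (259/50, -56/25)

T1 shear: x ← x − 1/2·y: (5, -3) → (13/2, -3); (-1, -1) → (-1/2, -1); (0, -1) → (1/2, -1)
T2 rotate counter-clockwise with cos θ = 7/25, sin θ = -24/25: (13/2, -3) → (-53/50, -177/25); (-1/2, -1) → (-11/10, 1/5); (1/2, -1) → (-41/50, -19/25)
T3 translate by (6, 3): (-53/50, -177/25) → (247/50, -102/25); (-11/10, 1/5) → (49/10, 16/5); (-41/50, -19/25) → (259/50, 56/25)
T4 reflect across y = 0: (247/50, -102/25) → (247/50, 102/25); (49/10, 16/5) → (49/10, -16/5); (259/50, 56/25) → (259/50, -56/25)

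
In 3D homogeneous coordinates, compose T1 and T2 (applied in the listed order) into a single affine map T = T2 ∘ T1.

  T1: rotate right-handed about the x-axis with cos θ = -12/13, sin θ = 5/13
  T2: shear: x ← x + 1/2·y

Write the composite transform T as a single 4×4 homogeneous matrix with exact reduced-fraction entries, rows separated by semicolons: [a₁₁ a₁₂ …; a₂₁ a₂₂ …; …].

T1 = [1 0 0 0; 0 -12/13 -5/13 0; 0 5/13 -12/13 0; 0 0 0 1]
T2·T1 = [1 -6/13 -5/26 0; 0 -12/13 -5/13 0; 0 5/13 -12/13 0; 0 0 0 1]

T = [1 -6/13 -5/26 0; 0 -12/13 -5/13 0; 0 5/13 -12/13 0; 0 0 0 1]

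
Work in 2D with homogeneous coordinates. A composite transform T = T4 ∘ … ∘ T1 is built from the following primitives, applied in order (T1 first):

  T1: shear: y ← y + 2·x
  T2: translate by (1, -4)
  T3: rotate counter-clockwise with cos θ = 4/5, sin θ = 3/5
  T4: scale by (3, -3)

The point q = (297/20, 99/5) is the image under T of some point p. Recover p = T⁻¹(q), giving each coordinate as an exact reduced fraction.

T1 = [1 0 0; 2 1 0; 0 0 1]
T2·T1 = [1 0 1; 2 1 -4; 0 0 1]
T3·…·T1 = [-2/5 -3/5 16/5; 11/5 4/5 -13/5; 0 0 1]
T4·…·T1 = [-6/5 -9/5 48/5; -33/5 -12/5 39/5; 0 0 1]
det M = -9; M⁻¹ = [4/15 -1/5 -1; -11/15 2/15 6; 0 0 1]
M⁻¹ · (297/20, 99/5)ᵀ = (-1, -9/4)ᵀ

p = (-1, -9/4)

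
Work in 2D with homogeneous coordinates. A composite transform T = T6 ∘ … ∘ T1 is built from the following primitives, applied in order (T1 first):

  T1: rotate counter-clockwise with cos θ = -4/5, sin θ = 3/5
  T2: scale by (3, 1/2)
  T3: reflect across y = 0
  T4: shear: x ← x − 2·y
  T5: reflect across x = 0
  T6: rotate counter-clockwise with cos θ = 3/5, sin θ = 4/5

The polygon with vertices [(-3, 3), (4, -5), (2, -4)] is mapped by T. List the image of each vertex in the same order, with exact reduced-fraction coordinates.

image vertices: (-6/25, 159/50), (-23/25, -164/25), (-58/25, -169/25)

T1 rotate counter-clockwise with cos θ = -4/5, sin θ = 3/5: (-3, 3) → (3/5, -21/5); (4, -5) → (-1/5, 32/5); (2, -4) → (4/5, 22/5)
T2 scale by (3, 1/2): (3/5, -21/5) → (9/5, -21/10); (-1/5, 32/5) → (-3/5, 16/5); (4/5, 22/5) → (12/5, 11/5)
T3 reflect across y = 0: (9/5, -21/10) → (9/5, 21/10); (-3/5, 16/5) → (-3/5, -16/5); (12/5, 11/5) → (12/5, -11/5)
T4 shear: x ← x − 2·y: (9/5, 21/10) → (-12/5, 21/10); (-3/5, -16/5) → (29/5, -16/5); (12/5, -11/5) → (34/5, -11/5)
T5 reflect across x = 0: (-12/5, 21/10) → (12/5, 21/10); (29/5, -16/5) → (-29/5, -16/5); (34/5, -11/5) → (-34/5, -11/5)
T6 rotate counter-clockwise with cos θ = 3/5, sin θ = 4/5: (12/5, 21/10) → (-6/25, 159/50); (-29/5, -16/5) → (-23/25, -164/25); (-34/5, -11/5) → (-58/25, -169/25)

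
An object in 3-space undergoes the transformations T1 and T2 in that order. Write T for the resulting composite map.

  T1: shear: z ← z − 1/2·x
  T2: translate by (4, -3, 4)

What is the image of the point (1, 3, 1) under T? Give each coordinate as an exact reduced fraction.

T(p) = (5, 0, 9/2)

T1 shear: z ← z − 1/2·x: (1, 3, 1) → (1, 3, 1/2)
T2 translate by (4, -3, 4): (1, 3, 1/2) → (5, 0, 9/2)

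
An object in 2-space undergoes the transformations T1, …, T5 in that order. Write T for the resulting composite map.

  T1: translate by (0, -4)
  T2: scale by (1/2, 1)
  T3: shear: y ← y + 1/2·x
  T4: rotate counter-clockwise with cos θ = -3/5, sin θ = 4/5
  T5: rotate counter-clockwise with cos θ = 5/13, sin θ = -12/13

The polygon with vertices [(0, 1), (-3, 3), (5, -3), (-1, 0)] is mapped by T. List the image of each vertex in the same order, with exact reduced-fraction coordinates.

T1 translate by (0, -4): (0, 1) → (0, -3); (-3, 3) → (-3, -1); (5, -3) → (5, -7); (-1, 0) → (-1, -4)
T2 scale by (1/2, 1): (0, -3) → (0, -3); (-3, -1) → (-3/2, -1); (5, -7) → (5/2, -7); (-1, -4) → (-1/2, -4)
T3 shear: y ← y + 1/2·x: (0, -3) → (0, -3); (-3/2, -1) → (-3/2, -7/4); (5/2, -7) → (5/2, -23/4); (-1/2, -4) → (-1/2, -17/4)
T4 rotate counter-clockwise with cos θ = -3/5, sin θ = 4/5: (0, -3) → (12/5, 9/5); (-3/2, -7/4) → (23/10, -3/20); (5/2, -23/4) → (31/10, 109/20); (-1/2, -17/4) → (37/10, 43/20)
T5 rotate counter-clockwise with cos θ = 5/13, sin θ = -12/13: (12/5, 9/5) → (168/65, -99/65); (23/10, -3/20) → (97/130, -567/260); (31/10, 109/20) → (809/130, -199/260); (37/10, 43/20) → (443/130, -673/260)

image vertices: (168/65, -99/65), (97/130, -567/260), (809/130, -199/260), (443/130, -673/260)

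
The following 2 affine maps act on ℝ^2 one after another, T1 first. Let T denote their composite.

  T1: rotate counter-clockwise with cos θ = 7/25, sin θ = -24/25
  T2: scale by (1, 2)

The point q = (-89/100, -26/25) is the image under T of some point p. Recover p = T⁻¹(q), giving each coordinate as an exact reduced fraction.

T1 = [7/25 24/25 0; -24/25 7/25 0; 0 0 1]
T2·T1 = [7/25 24/25 0; -48/25 14/25 0; 0 0 1]
det M = 2; M⁻¹ = [7/25 -12/25 0; 24/25 7/50 0; 0 0 1]
M⁻¹ · (-89/100, -26/25)ᵀ = (1/4, -1)ᵀ

p = (1/4, -1)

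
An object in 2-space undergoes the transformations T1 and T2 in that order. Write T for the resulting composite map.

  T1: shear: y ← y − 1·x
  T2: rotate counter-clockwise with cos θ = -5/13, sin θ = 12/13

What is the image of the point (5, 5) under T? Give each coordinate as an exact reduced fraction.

T1 shear: y ← y − 1·x: (5, 5) → (5, 0)
T2 rotate counter-clockwise with cos θ = -5/13, sin θ = 12/13: (5, 0) → (-25/13, 60/13)

T(p) = (-25/13, 60/13)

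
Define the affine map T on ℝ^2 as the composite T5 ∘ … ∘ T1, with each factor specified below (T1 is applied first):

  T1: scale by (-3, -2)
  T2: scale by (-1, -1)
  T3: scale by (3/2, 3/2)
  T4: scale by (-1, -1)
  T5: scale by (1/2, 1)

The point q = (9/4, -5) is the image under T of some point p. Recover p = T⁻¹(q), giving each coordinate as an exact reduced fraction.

T1 = [-3 0 0; 0 -2 0; 0 0 1]
T2·T1 = [3 0 0; 0 2 0; 0 0 1]
T3·…·T1 = [9/2 0 0; 0 3 0; 0 0 1]
T4·…·T1 = [-9/2 0 0; 0 -3 0; 0 0 1]
T5·…·T1 = [-9/4 0 0; 0 -3 0; 0 0 1]
det M = 27/4; M⁻¹ = [-4/9 0 0; 0 -1/3 0; 0 0 1]
M⁻¹ · (9/4, -5)ᵀ = (-1, 5/3)ᵀ

p = (-1, 5/3)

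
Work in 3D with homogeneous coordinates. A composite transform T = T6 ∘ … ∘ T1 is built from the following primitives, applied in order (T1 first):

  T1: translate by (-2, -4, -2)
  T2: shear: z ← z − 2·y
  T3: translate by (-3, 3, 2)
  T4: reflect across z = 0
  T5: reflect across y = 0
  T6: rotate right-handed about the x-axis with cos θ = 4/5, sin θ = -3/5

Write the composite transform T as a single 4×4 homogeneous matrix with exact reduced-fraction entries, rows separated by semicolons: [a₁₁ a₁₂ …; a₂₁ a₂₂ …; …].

T1 = [1 0 0 -2; 0 1 0 -4; 0 0 1 -2; 0 0 0 1]
T2·T1 = [1 0 0 -2; 0 1 0 -4; 0 -2 1 6; 0 0 0 1]
T3·…·T1 = [1 0 0 -5; 0 1 0 -1; 0 -2 1 8; 0 0 0 1]
T4·…·T1 = [1 0 0 -5; 0 1 0 -1; 0 2 -1 -8; 0 0 0 1]
T5·…·T1 = [1 0 0 -5; 0 -1 0 1; 0 2 -1 -8; 0 0 0 1]
T6·…·T1 = [1 0 0 -5; 0 2/5 -3/5 -4; 0 11/5 -4/5 -7; 0 0 0 1]

T = [1 0 0 -5; 0 2/5 -3/5 -4; 0 11/5 -4/5 -7; 0 0 0 1]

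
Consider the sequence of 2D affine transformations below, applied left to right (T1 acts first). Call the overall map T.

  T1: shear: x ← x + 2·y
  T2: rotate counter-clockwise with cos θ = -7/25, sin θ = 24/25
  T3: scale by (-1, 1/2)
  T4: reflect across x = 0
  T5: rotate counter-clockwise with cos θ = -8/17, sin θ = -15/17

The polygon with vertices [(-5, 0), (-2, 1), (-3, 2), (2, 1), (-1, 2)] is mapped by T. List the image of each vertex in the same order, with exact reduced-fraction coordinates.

T1 shear: x ← x + 2·y: (-5, 0) → (-5, 0); (-2, 1) → (0, 1); (-3, 2) → (1, 2); (2, 1) → (4, 1); (-1, 2) → (3, 2)
T2 rotate counter-clockwise with cos θ = -7/25, sin θ = 24/25: (-5, 0) → (7/5, -24/5); (0, 1) → (-24/25, -7/25); (1, 2) → (-11/5, 2/5); (4, 1) → (-52/25, 89/25); (3, 2) → (-69/25, 58/25)
T3 scale by (-1, 1/2): (7/5, -24/5) → (-7/5, -12/5); (-24/25, -7/25) → (24/25, -7/50); (-11/5, 2/5) → (11/5, 1/5); (-52/25, 89/25) → (52/25, 89/50); (-69/25, 58/25) → (69/25, 29/25)
T4 reflect across x = 0: (-7/5, -12/5) → (7/5, -12/5); (24/25, -7/50) → (-24/25, -7/50); (11/5, 1/5) → (-11/5, 1/5); (52/25, 89/50) → (-52/25, 89/50); (69/25, 29/25) → (-69/25, 29/25)
T5 rotate counter-clockwise with cos θ = -8/17, sin θ = -15/17: (7/5, -12/5) → (-236/85, -9/85); (-24/25, -7/50) → (279/850, 388/425); (-11/5, 1/5) → (103/85, 157/85); (-52/25, 89/50) → (2167/850, 424/425); (-69/25, 29/25) → (987/425, 803/425)

image vertices: (-236/85, -9/85), (279/850, 388/425), (103/85, 157/85), (2167/850, 424/425), (987/425, 803/425)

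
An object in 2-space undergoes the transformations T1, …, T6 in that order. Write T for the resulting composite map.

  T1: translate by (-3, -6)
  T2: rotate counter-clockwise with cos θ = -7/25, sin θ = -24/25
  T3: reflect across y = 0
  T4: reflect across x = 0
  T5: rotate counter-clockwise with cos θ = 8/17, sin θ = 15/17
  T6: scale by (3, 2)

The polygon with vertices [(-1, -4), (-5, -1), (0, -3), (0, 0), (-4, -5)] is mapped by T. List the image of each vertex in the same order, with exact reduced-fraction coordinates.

image vertices: (12558/425, 3704/425), (13533/425, -496/425), (2151/85, 738/85), (8082/425, 1866/425), (3237/85, 506/85)

T1 translate by (-3, -6): (-1, -4) → (-4, -10); (-5, -1) → (-8, -7); (0, -3) → (-3, -9); (0, 0) → (-3, -6); (-4, -5) → (-7, -11)
T2 rotate counter-clockwise with cos θ = -7/25, sin θ = -24/25: (-4, -10) → (-212/25, 166/25); (-8, -7) → (-112/25, 241/25); (-3, -9) → (-39/5, 27/5); (-3, -6) → (-123/25, 114/25); (-7, -11) → (-43/5, 49/5)
T3 reflect across y = 0: (-212/25, 166/25) → (-212/25, -166/25); (-112/25, 241/25) → (-112/25, -241/25); (-39/5, 27/5) → (-39/5, -27/5); (-123/25, 114/25) → (-123/25, -114/25); (-43/5, 49/5) → (-43/5, -49/5)
T4 reflect across x = 0: (-212/25, -166/25) → (212/25, -166/25); (-112/25, -241/25) → (112/25, -241/25); (-39/5, -27/5) → (39/5, -27/5); (-123/25, -114/25) → (123/25, -114/25); (-43/5, -49/5) → (43/5, -49/5)
T5 rotate counter-clockwise with cos θ = 8/17, sin θ = 15/17: (212/25, -166/25) → (4186/425, 1852/425); (112/25, -241/25) → (4511/425, -248/425); (39/5, -27/5) → (717/85, 369/85); (123/25, -114/25) → (2694/425, 933/425); (43/5, -49/5) → (1079/85, 253/85)
T6 scale by (3, 2): (4186/425, 1852/425) → (12558/425, 3704/425); (4511/425, -248/425) → (13533/425, -496/425); (717/85, 369/85) → (2151/85, 738/85); (2694/425, 933/425) → (8082/425, 1866/425); (1079/85, 253/85) → (3237/85, 506/85)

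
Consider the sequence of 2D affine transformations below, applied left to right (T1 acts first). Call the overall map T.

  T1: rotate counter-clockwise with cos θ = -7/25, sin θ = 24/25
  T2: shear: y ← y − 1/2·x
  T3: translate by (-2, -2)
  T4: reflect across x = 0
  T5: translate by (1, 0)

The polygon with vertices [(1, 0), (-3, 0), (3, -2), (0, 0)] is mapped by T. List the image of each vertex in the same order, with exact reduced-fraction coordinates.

T1 rotate counter-clockwise with cos θ = -7/25, sin θ = 24/25: (1, 0) → (-7/25, 24/25); (-3, 0) → (21/25, -72/25); (3, -2) → (27/25, 86/25); (0, 0) → (0, 0)
T2 shear: y ← y − 1/2·x: (-7/25, 24/25) → (-7/25, 11/10); (21/25, -72/25) → (21/25, -33/10); (27/25, 86/25) → (27/25, 29/10); (0, 0) → (0, 0)
T3 translate by (-2, -2): (-7/25, 11/10) → (-57/25, -9/10); (21/25, -33/10) → (-29/25, -53/10); (27/25, 29/10) → (-23/25, 9/10); (0, 0) → (-2, -2)
T4 reflect across x = 0: (-57/25, -9/10) → (57/25, -9/10); (-29/25, -53/10) → (29/25, -53/10); (-23/25, 9/10) → (23/25, 9/10); (-2, -2) → (2, -2)
T5 translate by (1, 0): (57/25, -9/10) → (82/25, -9/10); (29/25, -53/10) → (54/25, -53/10); (23/25, 9/10) → (48/25, 9/10); (2, -2) → (3, -2)

image vertices: (82/25, -9/10), (54/25, -53/10), (48/25, 9/10), (3, -2)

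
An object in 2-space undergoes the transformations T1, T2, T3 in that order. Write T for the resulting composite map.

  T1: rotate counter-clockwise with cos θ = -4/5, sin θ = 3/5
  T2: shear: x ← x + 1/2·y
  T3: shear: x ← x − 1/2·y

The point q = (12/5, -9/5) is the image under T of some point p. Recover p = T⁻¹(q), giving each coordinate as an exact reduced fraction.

p = (-3, 0)

T1 = [-4/5 -3/5 0; 3/5 -4/5 0; 0 0 1]
T2·T1 = [-1/2 -1 0; 3/5 -4/5 0; 0 0 1]
T3·…·T1 = [-4/5 -3/5 0; 3/5 -4/5 0; 0 0 1]
det M = 1; M⁻¹ = [-4/5 3/5 0; -3/5 -4/5 0; 0 0 1]
M⁻¹ · (12/5, -9/5)ᵀ = (-3, 0)ᵀ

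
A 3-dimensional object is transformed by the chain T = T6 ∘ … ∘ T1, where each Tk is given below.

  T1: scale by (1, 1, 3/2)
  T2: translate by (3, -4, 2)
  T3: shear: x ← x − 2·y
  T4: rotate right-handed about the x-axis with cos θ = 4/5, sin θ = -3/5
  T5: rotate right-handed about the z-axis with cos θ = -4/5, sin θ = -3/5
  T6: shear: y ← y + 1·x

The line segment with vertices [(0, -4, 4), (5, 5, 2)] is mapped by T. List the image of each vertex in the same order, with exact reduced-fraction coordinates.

image vertices: (-404/25, -657/25, 56/5), (-63/25, -229/25, 17/5)

T1 scale by (1, 1, 3/2): (0, -4, 4) → (0, -4, 6); (5, 5, 2) → (5, 5, 3)
T2 translate by (3, -4, 2): (0, -4, 6) → (3, -8, 8); (5, 5, 3) → (8, 1, 5)
T3 shear: x ← x − 2·y: (3, -8, 8) → (19, -8, 8); (8, 1, 5) → (6, 1, 5)
T4 rotate right-handed about the x-axis with cos θ = 4/5, sin θ = -3/5: (19, -8, 8) → (19, -8/5, 56/5); (6, 1, 5) → (6, 19/5, 17/5)
T5 rotate right-handed about the z-axis with cos θ = -4/5, sin θ = -3/5: (19, -8/5, 56/5) → (-404/25, -253/25, 56/5); (6, 19/5, 17/5) → (-63/25, -166/25, 17/5)
T6 shear: y ← y + 1·x: (-404/25, -253/25, 56/5) → (-404/25, -657/25, 56/5); (-63/25, -166/25, 17/5) → (-63/25, -229/25, 17/5)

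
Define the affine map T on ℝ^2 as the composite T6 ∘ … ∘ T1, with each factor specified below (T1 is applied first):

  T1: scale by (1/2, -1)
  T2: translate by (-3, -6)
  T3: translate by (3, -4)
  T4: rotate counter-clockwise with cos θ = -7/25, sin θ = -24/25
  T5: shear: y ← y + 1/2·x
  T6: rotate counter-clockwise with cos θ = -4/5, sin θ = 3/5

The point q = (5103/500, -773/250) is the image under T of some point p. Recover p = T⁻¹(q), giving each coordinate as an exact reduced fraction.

T1 = [1/2 0 0; 0 -1 0; 0 0 1]
T2·T1 = [1/2 0 -3; 0 -1 -6; 0 0 1]
T3·…·T1 = [1/2 0 0; 0 -1 -10; 0 0 1]
T4·…·T1 = [-7/50 -24/25 -48/5; -12/25 7/25 14/5; 0 0 1]
T5·…·T1 = [-7/50 -24/25 -48/5; -11/20 -1/5 -2; 0 0 1]
T6·…·T1 = [221/500 111/125 222/25; 89/250 -52/125 -104/25; 0 0 1]
det M = -1/2; M⁻¹ = [104/125 222/125 0; 89/125 -221/250 -10; 0 0 1]
M⁻¹ · (5103/500, -773/250)ᵀ = (3, 0)ᵀ

p = (3, 0)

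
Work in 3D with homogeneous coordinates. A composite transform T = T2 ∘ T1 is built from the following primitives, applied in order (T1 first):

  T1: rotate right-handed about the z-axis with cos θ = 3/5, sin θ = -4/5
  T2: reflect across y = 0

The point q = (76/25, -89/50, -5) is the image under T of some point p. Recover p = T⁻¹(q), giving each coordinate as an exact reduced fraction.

p = (2/5, 7/2, -5)

T1 = [3/5 4/5 0 0; -4/5 3/5 0 0; 0 0 1 0; 0 0 0 1]
T2·T1 = [3/5 4/5 0 0; 4/5 -3/5 0 0; 0 0 1 0; 0 0 0 1]
det M = -1; M⁻¹ = [3/5 4/5 0 0; 4/5 -3/5 0 0; 0 0 1 0; 0 0 0 1]
M⁻¹ · (76/25, -89/50, -5)ᵀ = (2/5, 7/2, -5)ᵀ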